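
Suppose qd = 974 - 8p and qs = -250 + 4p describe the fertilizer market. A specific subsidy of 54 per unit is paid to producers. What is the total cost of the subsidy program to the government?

Pre-subsidy: 974 - 8p = -250 + 4p gives p* = 102, q* = 158.
With the subsidy, sellers receive ps = pb + 54 for each unit, where pb is the price buyers pay.
Supply in terms of pb becomes qs = -250 + 4(pb + 54) = -34 + 4pb. Setting this equal to demand: 974 - 8pb = -34 + 4pb, so pb = 84.
Sellers receive ps = 84 + 54 = 138; q' = 974 − 8·84 = 302.
Government outlay = subsidy × quantity = 54 × 302 = 16308.

Government cost = 16308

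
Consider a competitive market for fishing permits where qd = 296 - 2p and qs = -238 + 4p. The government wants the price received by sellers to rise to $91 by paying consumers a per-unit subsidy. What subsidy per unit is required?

At a seller price of 91, quantity supplied is -238 + 4·91 = 126.
Buyers absorb 126 only when they pay pb with 296 − 2·pb = 126, i.e. pb = 85.
s = ps − pb = 91 − 85 = 6.

Required subsidy s = $6 per unit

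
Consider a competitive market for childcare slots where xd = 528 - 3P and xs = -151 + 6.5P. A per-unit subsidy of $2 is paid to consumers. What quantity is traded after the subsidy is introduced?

Pre-subsidy: 528 - 3P = -151 + 6.5P gives P* = 1358/19, x* = 5958/19.
With the rebate, buyers effectively pay Pb = Ps − 2, where Ps is the price sellers receive.
Demand in terms of Ps becomes xd = 528 − 3(Ps − 2) = 534 - 3Ps. Setting this equal to supply: 534 - 3Ps = -151 + 6.5Ps, so Ps = 1370/19.
Buyers pay Pb = 1370/19 − 2 = 1332/19; x' = -151 + 6.5·(1370/19) = 6036/19.

x' = 6036/19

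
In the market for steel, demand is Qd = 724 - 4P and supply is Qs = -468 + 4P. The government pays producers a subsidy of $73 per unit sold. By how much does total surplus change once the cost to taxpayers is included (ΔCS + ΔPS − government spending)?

Net change in total surplus = -$5329

Pre-subsidy: 724 - 4P = -468 + 4P gives P* = 149, Q* = 128.
With the subsidy, sellers receive Ps = Pb + 73 for each unit, where Pb is the price buyers pay.
Supply in terms of Pb becomes Qs = -468 + 4(Pb + 73) = -176 + 4Pb. Setting this equal to demand: 724 - 4Pb = -176 + 4Pb, so Pb = 112.5.
Sellers receive Ps = 112.5 + 73 = 185.5; Q' = 724 − 4·112.5 = 274.
ΔCS = ½(128 + 274)(149 − 112.5) = 7336.5; ΔPS = ½(128 + 274)(185.5 − 149) = 7336.5.
Government spending = 73 × 274 = 20002.
Net change = 7336.5 + 7336.5 − 20002 = -5329. The loss equals the DWL triangle ½·73·146.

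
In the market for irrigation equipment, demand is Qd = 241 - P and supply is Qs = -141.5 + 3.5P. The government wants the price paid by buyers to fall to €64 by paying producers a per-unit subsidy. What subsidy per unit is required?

At a buyer price of 64, quantity demanded is 241 − 1·64 = 177.
Sellers supply 177 only when they receive Ps with -141.5 + 3.5·Ps = 177, i.e. Ps = 91.
s = Ps − Pb = 91 − 64 = 27.

Required subsidy s = €27 per unit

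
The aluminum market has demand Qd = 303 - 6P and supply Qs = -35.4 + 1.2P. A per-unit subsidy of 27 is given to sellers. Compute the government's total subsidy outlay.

Pre-subsidy: 303 - 6P = -35.4 + 1.2P gives P* = 47, Q* = 21.
With the subsidy, sellers receive Ps = Pb + 27 for each unit, where Pb is the price buyers pay.
Supply in terms of Pb becomes Qs = -35.4 + 1.2(Pb + 27) = -3 + 1.2Pb. Setting this equal to demand: 303 - 6Pb = -3 + 1.2Pb, so Pb = 42.5.
Sellers receive Ps = 42.5 + 27 = 69.5; Q' = 303 − 6·42.5 = 48.
Government outlay = subsidy × quantity = 27 × 48 = 1296.

Government cost = 1296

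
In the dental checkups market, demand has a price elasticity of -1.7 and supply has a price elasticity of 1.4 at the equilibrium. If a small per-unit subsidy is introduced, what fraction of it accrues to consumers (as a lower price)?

Consumer share = 14/31

For a small subsidy around the equilibrium, the benefit split depends on the relative slopes, which at a point are proportional to the elasticities.
Buyer share = εs/(εs + |εd|) = 1.4/(1.4 + 1.7) = 14/31; seller share = |εd|/(εs + |εd|) = 17/31.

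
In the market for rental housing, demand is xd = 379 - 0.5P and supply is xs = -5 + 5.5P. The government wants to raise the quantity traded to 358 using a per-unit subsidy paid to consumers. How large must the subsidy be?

At x = 358, invert demand for the buyer price: Pb = (379 − 358)/0.5 = 42; invert supply for the seller price: Ps = (358 − (-5))/5.5 = 66.
The subsidy must fill the gap: s = Ps − Pb = 66 − 42 = 24.

Required subsidy s = 24 per unit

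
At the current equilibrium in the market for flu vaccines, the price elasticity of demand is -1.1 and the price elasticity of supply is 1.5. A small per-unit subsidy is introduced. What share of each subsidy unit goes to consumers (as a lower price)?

For a small subsidy around the equilibrium, the benefit split depends on the relative slopes, which at a point are proportional to the elasticities.
Buyer share = εs/(εs + |εd|) = 1.5/(1.5 + 1.1) = 15/26; seller share = |εd|/(εs + |εd|) = 11/26.

Consumer share = 15/26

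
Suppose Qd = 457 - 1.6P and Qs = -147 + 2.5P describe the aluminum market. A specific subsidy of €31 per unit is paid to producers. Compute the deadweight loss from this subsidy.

Pre-subsidy: 457 - 1.6P = -147 + 2.5P gives P* = 6040/41, Q* = 9073/41.
With the subsidy, sellers receive Ps = Pb + 31 for each unit, where Pb is the price buyers pay.
Supply in terms of Pb becomes Qs = -147 + 2.5(Pb + 31) = -69.5 + 2.5Pb. Setting this equal to demand: 457 - 1.6Pb = -69.5 + 2.5Pb, so Pb = 5265/41.
Sellers receive Ps = 5265/41 + 31 = 6536/41; Q' = 457 − 1.6·(5265/41) = 10313/41.
The subsidy expands output by 10313/41 − 9073/41 = 1240/41 past the efficient level; on those units the gap between marginal cost and willingness to pay runs from 0 up to 31.
DWL = ½ × 31 × 1240/41 = 19220/41.

Deadweight loss = 19220/41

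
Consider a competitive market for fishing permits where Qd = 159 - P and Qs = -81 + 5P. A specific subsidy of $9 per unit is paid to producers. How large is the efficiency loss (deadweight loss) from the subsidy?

Pre-subsidy: 159 - P = -81 + 5P gives P* = 40, Q* = 119.
With the subsidy, sellers receive Ps = Pb + 9 for each unit, where Pb is the price buyers pay.
Supply in terms of Pb becomes Qs = -81 + 5(Pb + 9) = -36 + 5Pb. Setting this equal to demand: 159 - Pb = -36 + 5Pb, so Pb = 32.5.
Sellers receive Ps = 32.5 + 9 = 41.5; Q' = 159 − 1·32.5 = 126.5.
The subsidy expands output by 126.5 − 119 = 7.5 past the efficient level; on those units the gap between marginal cost and willingness to pay runs from 0 up to 9.
DWL = ½ × 9 × 7.5 = 33.75.

Deadweight loss = $33.75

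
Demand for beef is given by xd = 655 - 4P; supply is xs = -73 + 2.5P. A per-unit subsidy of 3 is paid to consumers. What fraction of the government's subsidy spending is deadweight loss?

Pre-subsidy: 655 - 4P = -73 + 2.5P gives P* = 112, x* = 207.
With the rebate, buyers effectively pay Pb = Ps − 3, where Ps is the price sellers receive.
Demand in terms of Ps becomes xd = 655 − 4(Ps − 3) = 667 - 4Ps. Setting this equal to supply: 667 - 4Ps = -73 + 2.5Ps, so Ps = 1480/13.
Buyers pay Pb = 1480/13 − 3 = 1441/13; x' = -73 + 2.5·(1480/13) = 2751/13.
ΔCS = ½(207 + 2751/13)(112 − 1441/13) = 40815/169; ΔPS = ½(207 + 2751/13)(1480/13 − 112) = 65304/169.
Government spending = 3 × 2751/13 = 8253/13.
DWL = ½ × 3 × (2751/13 − 207) = 90/13; fraction = (90/13) / (8253/13) = 10/917.

DWL / government spending = 10/917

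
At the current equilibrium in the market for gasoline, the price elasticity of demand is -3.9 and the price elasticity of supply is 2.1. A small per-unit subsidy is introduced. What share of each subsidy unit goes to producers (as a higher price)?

For a small subsidy around the equilibrium, the benefit split depends on the relative slopes, which at a point are proportional to the elasticities.
Buyer share = εs/(εs + |εd|) = 2.1/(2.1 + 3.9) = 0.35; seller share = |εd|/(εs + |εd|) = 0.65.
So producers capture 0.65 of the subsidy.

Producer share = 0.65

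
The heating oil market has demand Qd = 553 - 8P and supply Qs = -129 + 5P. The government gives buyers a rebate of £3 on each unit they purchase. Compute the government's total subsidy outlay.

Pre-subsidy: 553 - 8P = -129 + 5P gives P* = 682/13, Q* = 1733/13.
With the rebate, buyers effectively pay Pb = Ps − 3, where Ps is the price sellers receive.
Demand in terms of Ps becomes Qd = 553 − 8(Ps − 3) = 577 - 8Ps. Setting this equal to supply: 577 - 8Ps = -129 + 5Ps, so Ps = 706/13.
Buyers pay Pb = 706/13 − 3 = 667/13; Q' = -129 + 5·(706/13) = 1853/13.
Government outlay = subsidy × quantity = 3 × 1853/13 = 5559/13.

Government cost = 5559/13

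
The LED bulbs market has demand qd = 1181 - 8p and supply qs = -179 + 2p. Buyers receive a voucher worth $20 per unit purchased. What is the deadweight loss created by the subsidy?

Pre-subsidy: 1181 - 8p = -179 + 2p gives p* = 136, q* = 93.
With the rebate, buyers effectively pay pb = ps − 20, where ps is the price sellers receive.
Demand in terms of ps becomes qd = 1181 − 8(ps − 20) = 1341 - 8ps. Setting this equal to supply: 1341 - 8ps = -179 + 2ps, so ps = 152.
Buyers pay pb = 152 − 20 = 132; q' = -179 + 2·152 = 125.
The subsidy expands output by 125 − 93 = 32 past the efficient level; on those units the gap between marginal cost and willingness to pay runs from 0 up to 20.
DWL = ½ × 20 × 32 = 320.

Deadweight loss = $320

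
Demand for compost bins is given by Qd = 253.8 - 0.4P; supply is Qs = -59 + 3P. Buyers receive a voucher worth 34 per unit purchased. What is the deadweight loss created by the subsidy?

Deadweight loss = 204

Pre-subsidy: 253.8 - 0.4P = -59 + 3P gives P* = 92, Q* = 217.
With the rebate, buyers effectively pay Pb = Ps − 34, where Ps is the price sellers receive.
Demand in terms of Ps becomes Qd = 253.8 − 0.4(Ps − 34) = 267.4 - 0.4Ps. Setting this equal to supply: 267.4 - 0.4Ps = -59 + 3Ps, so Ps = 96.
Buyers pay Pb = 96 − 34 = 62; Q' = -59 + 3·96 = 229.
The subsidy expands output by 229 − 217 = 12 past the efficient level; on those units the gap between marginal cost and willingness to pay runs from 0 up to 34.
DWL = ½ × 34 × 12 = 204.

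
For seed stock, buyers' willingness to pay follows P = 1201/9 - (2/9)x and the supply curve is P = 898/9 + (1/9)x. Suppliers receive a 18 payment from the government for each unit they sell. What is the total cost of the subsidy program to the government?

Pre-subsidy: 1201/9 - (2/9)x = 898/9 + (1/9)x gives x* = 101 and P* = 111.
With the subsidy, sellers receive Ps = Pb + 18 for each unit, where Pb is the price buyers pay.
On the curves, Pb = 1201/9 - (2/9)x and Ps = 898/9 + (1/9)x; the wedge Ps − Pb = 18 gives 898/9 + (1/9)x − (1201/9 - (2/9)x) = 18, so x' = 155.
Then Pb = 1201/9 − (2/9)·155 = 99 and Ps = 898/9 + (1/9)·155 = 117.
Government outlay = subsidy × quantity = 18 × 155 = 2790.

Government cost = 2790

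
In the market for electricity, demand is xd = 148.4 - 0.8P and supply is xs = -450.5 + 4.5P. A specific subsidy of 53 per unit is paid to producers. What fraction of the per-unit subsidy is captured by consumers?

Pre-subsidy: 148.4 - 0.8P = -450.5 + 4.5P gives P* = 113, x* = 58.
With the subsidy, sellers receive Ps = Pb + 53 for each unit, where Pb is the price buyers pay.
Supply in terms of Pb becomes xs = -450.5 + 4.5(Pb + 53) = -212 + 4.5Pb. Setting this equal to demand: 148.4 - 0.8Pb = -212 + 4.5Pb, so Pb = 68.
Sellers receive Ps = 68 + 53 = 121; x' = 148.4 − 0.8·68 = 94.
Buyers' price falls by P* − Pb = 113 − 68 = 45; sellers' price rises by Ps − P* = 121 − 113 = 8.
So consumers capture 45/53 = 45/53 of each unit of subsidy.

Consumer share = 45/53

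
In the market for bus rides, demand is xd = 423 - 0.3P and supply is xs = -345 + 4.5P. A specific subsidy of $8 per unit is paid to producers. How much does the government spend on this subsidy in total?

Government cost = $3018

Pre-subsidy: 423 - 0.3P = -345 + 4.5P gives P* = 160, x* = 375.
With the subsidy, sellers receive Ps = Pb + 8 for each unit, where Pb is the price buyers pay.
Supply in terms of Pb becomes xs = -345 + 4.5(Pb + 8) = -309 + 4.5Pb. Setting this equal to demand: 423 - 0.3Pb = -309 + 4.5Pb, so Pb = 152.5.
Sellers receive Ps = 152.5 + 8 = 160.5; x' = 423 − 0.3·152.5 = 377.25.
Government outlay = subsidy × quantity = 8 × 377.25 = 3018.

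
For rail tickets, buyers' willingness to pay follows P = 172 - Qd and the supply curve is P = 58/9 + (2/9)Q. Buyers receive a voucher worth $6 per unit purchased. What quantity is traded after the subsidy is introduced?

Pre-subsidy: 172 - Q = 58/9 + (2/9)Q gives Q* = 1490/11 and P* = 402/11.
With the rebate, buyers effectively pay Pb = Ps − 6, where Ps is the price sellers receive.
On the curves, Pb = 172 - Q and Ps = 58/9 + (2/9)Q; the wedge Ps − Pb = 6 gives 58/9 + (2/9)Q − (172 - Q) = 6, so Q' = 1544/11.
Then Pb = 172 − 1·(1544/11) = 348/11 and Ps = 58/9 + (2/9)·(1544/11) = 414/11.

Q' = 1544/11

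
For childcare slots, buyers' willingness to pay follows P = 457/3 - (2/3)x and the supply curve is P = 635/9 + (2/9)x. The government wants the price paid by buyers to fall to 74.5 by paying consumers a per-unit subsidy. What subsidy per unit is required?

Required subsidy s = 22 per unit

At a buyer price of 74.5, quantity demanded is 228.5 − 1.5·74.5 = 116.75.
Sellers supply 116.75 only when they receive Ps = 635/9 + (2/9)·116.75 = 96.5.
s = Ps − Pb = 96.5 − 74.5 = 22.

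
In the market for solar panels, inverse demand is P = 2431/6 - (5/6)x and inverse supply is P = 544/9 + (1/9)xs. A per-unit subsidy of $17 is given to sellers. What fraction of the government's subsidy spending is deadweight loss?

DWL / government spending = 9/383

Pre-subsidy: 2431/6 - (5/6)x = 544/9 + (1/9)x gives x* = 365 and P* = 101.
With the subsidy, sellers receive Ps = Pb + 17 for each unit, where Pb is the price buyers pay.
On the curves, Pb = 2431/6 - (5/6)x and Ps = 544/9 + (1/9)x; the wedge Ps − Pb = 17 gives 544/9 + (1/9)x − (2431/6 - (5/6)x) = 17, so x' = 383.
Then Pb = 2431/6 − (5/6)·383 = 86 and Ps = 544/9 + (1/9)·383 = 103.
ΔCS = ½(365 + 383)(101 − 86) = 5610; ΔPS = ½(365 + 383)(103 − 101) = 748.
Government spending = 17 × 383 = 6511.
DWL = ½ × 17 × (383 − 365) = 153; fraction = 153 / 6511 = 9/383.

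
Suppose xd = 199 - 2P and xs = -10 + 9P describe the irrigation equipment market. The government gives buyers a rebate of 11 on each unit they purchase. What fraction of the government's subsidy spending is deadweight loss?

Pre-subsidy: 199 - 2P = -10 + 9P gives P* = 19, x* = 161.
With the rebate, buyers effectively pay Pb = Ps − 11, where Ps is the price sellers receive.
Demand in terms of Ps becomes xd = 199 − 2(Ps − 11) = 221 - 2Ps. Setting this equal to supply: 221 - 2Ps = -10 + 9Ps, so Ps = 21.
Buyers pay Pb = 21 − 11 = 10; x' = -10 + 9·21 = 179.
ΔCS = ½(161 + 179)(19 − 10) = 1530; ΔPS = ½(161 + 179)(21 − 19) = 340.
Government spending = 11 × 179 = 1969.
DWL = ½ × 11 × (179 − 161) = 99; fraction = 99 / 1969 = 9/179.

DWL / government spending = 9/179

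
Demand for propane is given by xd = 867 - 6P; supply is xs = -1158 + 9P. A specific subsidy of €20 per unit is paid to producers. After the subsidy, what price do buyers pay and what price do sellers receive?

Pre-subsidy: 867 - 6P = -1158 + 9P gives P* = 135, x* = 57.
With the subsidy, sellers receive Ps = Pb + 20 for each unit, where Pb is the price buyers pay.
Supply in terms of Pb becomes xs = -1158 + 9(Pb + 20) = -978 + 9Pb. Setting this equal to demand: 867 - 6Pb = -978 + 9Pb, so Pb = 123.
Sellers receive Ps = 123 + 20 = 143; x' = 867 − 6·123 = 129.

Buyers pay €123; sellers receive €143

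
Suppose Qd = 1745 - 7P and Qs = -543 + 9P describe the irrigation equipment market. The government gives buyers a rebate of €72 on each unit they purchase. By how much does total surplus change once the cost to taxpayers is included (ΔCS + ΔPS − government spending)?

Net change in total surplus = -€10206

Pre-subsidy: 1745 - 7P = -543 + 9P gives P* = 143, Q* = 744.
With the rebate, buyers effectively pay Pb = Ps − 72, where Ps is the price sellers receive.
Demand in terms of Ps becomes Qd = 1745 − 7(Ps − 72) = 2249 - 7Ps. Setting this equal to supply: 2249 - 7Ps = -543 + 9Ps, so Ps = 174.5.
Buyers pay Pb = 174.5 − 72 = 102.5; Q' = -543 + 9·174.5 = 1027.5.
ΔCS = ½(744 + 1027.5)(143 − 102.5) = 35872.875; ΔPS = ½(744 + 1027.5)(174.5 − 143) = 27901.125.
Government spending = 72 × 1027.5 = 73980.
Net change = 35872.875 + 27901.125 − 73980 = -10206. The loss equals the DWL triangle ½·72·283.5.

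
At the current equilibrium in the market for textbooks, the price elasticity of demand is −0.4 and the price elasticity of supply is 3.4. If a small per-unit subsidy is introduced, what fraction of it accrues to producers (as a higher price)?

Producer share = 2/19

For a small subsidy around the equilibrium, the benefit split depends on the relative slopes, which at a point are proportional to the elasticities.
Buyer share = εs/(εs + |εd|) = 3.4/(3.4 + 0.4) = 17/19; seller share = |εd|/(εs + |εd|) = 2/19.
So producers capture 2/19 of the subsidy.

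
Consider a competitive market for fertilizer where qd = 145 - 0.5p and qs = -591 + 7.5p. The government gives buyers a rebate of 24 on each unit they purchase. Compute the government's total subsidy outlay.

Pre-subsidy: 145 - 0.5p = -591 + 7.5p gives p* = 92, q* = 99.
With the rebate, buyers effectively pay pb = ps − 24, where ps is the price sellers receive.
Demand in terms of ps becomes qd = 145 − 0.5(ps − 24) = 157 - 0.5ps. Setting this equal to supply: 157 - 0.5ps = -591 + 7.5ps, so ps = 93.5.
Buyers pay pb = 93.5 − 24 = 69.5; q' = -591 + 7.5·93.5 = 110.25.
Government outlay = subsidy × quantity = 24 × 110.25 = 2646.

Government cost = 2646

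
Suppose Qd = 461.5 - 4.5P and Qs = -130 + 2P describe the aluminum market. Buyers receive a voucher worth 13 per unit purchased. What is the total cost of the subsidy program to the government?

Pre-subsidy: 461.5 - 4.5P = -130 + 2P gives P* = 91, Q* = 52.
With the rebate, buyers effectively pay Pb = Ps − 13, where Ps is the price sellers receive.
Demand in terms of Ps becomes Qd = 461.5 − 4.5(Ps − 13) = 520 - 4.5Ps. Setting this equal to supply: 520 - 4.5Ps = -130 + 2Ps, so Ps = 100.
Buyers pay Pb = 100 − 13 = 87; Q' = -130 + 2·100 = 70.
Government outlay = subsidy × quantity = 13 × 70 = 910.

Government cost = 910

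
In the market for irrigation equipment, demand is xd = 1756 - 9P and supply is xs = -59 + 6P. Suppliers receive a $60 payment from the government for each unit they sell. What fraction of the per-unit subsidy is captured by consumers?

Pre-subsidy: 1756 - 9P = -59 + 6P gives P* = 121, x* = 667.
With the subsidy, sellers receive Ps = Pb + 60 for each unit, where Pb is the price buyers pay.
Supply in terms of Pb becomes xs = -59 + 6(Pb + 60) = 301 + 6Pb. Setting this equal to demand: 1756 - 9Pb = 301 + 6Pb, so Pb = 97.
Sellers receive Ps = 97 + 60 = 157; x' = 1756 − 9·97 = 883.
Buyers' price falls by P* − Pb = 121 − 97 = 24; sellers' price rises by Ps − P* = 157 − 121 = 36.
So consumers capture 24/60 = 0.4 of each unit of subsidy.

Consumer share = 0.4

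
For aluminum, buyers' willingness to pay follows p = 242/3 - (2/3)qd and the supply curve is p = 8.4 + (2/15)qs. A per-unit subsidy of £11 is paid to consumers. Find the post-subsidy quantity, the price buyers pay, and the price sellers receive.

Pre-subsidy: 242/3 - (2/3)q = 8.4 + (2/15)q gives q* = 271/3 and p* = 184/9.
With the rebate, buyers effectively pay pb = ps − 11, where ps is the price sellers receive.
On the curves, pb = 242/3 - (2/3)q and ps = 8.4 + (2/15)q; the wedge ps − pb = 11 gives 8.4 + (2/15)q − (242/3 - (2/3)q) = 11, so q' = 1249/12.
Then pb = 242/3 − (2/3)·(1249/12) = 203/18 and ps = 8.4 + (2/15)·(1249/12) = 401/18.

q' = 1249/12; buyers pay 203/18; sellers receive 401/18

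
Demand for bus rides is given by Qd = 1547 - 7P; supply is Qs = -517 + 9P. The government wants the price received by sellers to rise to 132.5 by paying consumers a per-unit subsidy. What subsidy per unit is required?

At a seller price of 132.5, quantity supplied is -517 + 9·132.5 = 675.5.
Buyers absorb 675.5 only when they pay Pb with 1547 − 7·Pb = 675.5, i.e. Pb = 124.5.
s = Ps − Pb = 132.5 − 124.5 = 8.

Required subsidy s = 8 per unit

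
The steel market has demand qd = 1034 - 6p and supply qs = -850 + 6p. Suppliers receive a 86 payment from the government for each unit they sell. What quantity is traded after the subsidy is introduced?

Pre-subsidy: 1034 - 6p = -850 + 6p gives p* = 157, q* = 92.
With the subsidy, sellers receive ps = pb + 86 for each unit, where pb is the price buyers pay.
Supply in terms of pb becomes qs = -850 + 6(pb + 86) = -334 + 6pb. Setting this equal to demand: 1034 - 6pb = -334 + 6pb, so pb = 114.
Sellers receive ps = 114 + 86 = 200; q' = 1034 − 6·114 = 350.

q' = 350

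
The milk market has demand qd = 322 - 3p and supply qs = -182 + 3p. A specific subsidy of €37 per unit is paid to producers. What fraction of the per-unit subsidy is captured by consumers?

Consumer share = 0.5

Pre-subsidy: 322 - 3p = -182 + 3p gives p* = 84, q* = 70.
With the subsidy, sellers receive ps = pb + 37 for each unit, where pb is the price buyers pay.
Supply in terms of pb becomes qs = -182 + 3(pb + 37) = -71 + 3pb. Setting this equal to demand: 322 - 3pb = -71 + 3pb, so pb = 65.5.
Sellers receive ps = 65.5 + 37 = 102.5; q' = 322 − 3·65.5 = 125.5.
Buyers' price falls by p* − pb = 84 − 65.5 = 18.5; sellers' price rises by ps − p* = 102.5 − 84 = 18.5.
So consumers capture 18.5/37 = 0.5 of each unit of subsidy.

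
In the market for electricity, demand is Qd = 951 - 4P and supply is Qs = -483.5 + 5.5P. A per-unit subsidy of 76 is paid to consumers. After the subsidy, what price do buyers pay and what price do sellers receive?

Pre-subsidy: 951 - 4P = -483.5 + 5.5P gives P* = 151, Q* = 347.
With the rebate, buyers effectively pay Pb = Ps − 76, where Ps is the price sellers receive.
Demand in terms of Ps becomes Qd = 951 − 4(Ps − 76) = 1255 - 4Ps. Setting this equal to supply: 1255 - 4Ps = -483.5 + 5.5Ps, so Ps = 183.
Buyers pay Pb = 183 − 76 = 107; Q' = -483.5 + 5.5·183 = 523.

Buyers pay 107; sellers receive 183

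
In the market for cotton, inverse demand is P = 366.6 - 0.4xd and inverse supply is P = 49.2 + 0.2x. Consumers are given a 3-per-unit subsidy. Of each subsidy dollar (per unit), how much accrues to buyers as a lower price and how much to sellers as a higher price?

Buyers gain 2 per unit; sellers gain 1 per unit

Pre-subsidy: 366.6 - 0.4x = 49.2 + 0.2x gives x* = 529 and P* = 155.
With the rebate, buyers effectively pay Pb = Ps − 3, where Ps is the price sellers receive.
On the curves, Pb = 366.6 - 0.4x and Ps = 49.2 + 0.2x; the wedge Ps − Pb = 3 gives 49.2 + 0.2x − (366.6 - 0.4x) = 3, so x' = 534.
Then Pb = 366.6 − 0.4·534 = 153 and Ps = 49.2 + 0.2·534 = 156.
Buyers' price falls by P* − Pb = 155 − 153 = 2; sellers' price rises by Ps − P* = 156 − 155 = 1.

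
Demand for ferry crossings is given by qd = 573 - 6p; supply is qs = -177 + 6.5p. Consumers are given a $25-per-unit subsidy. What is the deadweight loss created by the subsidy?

Deadweight loss = $975

Pre-subsidy: 573 - 6p = -177 + 6.5p gives p* = 60, q* = 213.
With the rebate, buyers effectively pay pb = ps − 25, where ps is the price sellers receive.
Demand in terms of ps becomes qd = 573 − 6(ps − 25) = 723 - 6ps. Setting this equal to supply: 723 - 6ps = -177 + 6.5ps, so ps = 72.
Buyers pay pb = 72 − 25 = 47; q' = -177 + 6.5·72 = 291.
The subsidy expands output by 291 − 213 = 78 past the efficient level; on those units the gap between marginal cost and willingness to pay runs from 0 up to 25.
DWL = ½ × 25 × 78 = 975.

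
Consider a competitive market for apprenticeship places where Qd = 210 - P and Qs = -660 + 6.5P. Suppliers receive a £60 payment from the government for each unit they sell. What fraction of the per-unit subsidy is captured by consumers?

Pre-subsidy: 210 - P = -660 + 6.5P gives P* = 116, Q* = 94.
With the subsidy, sellers receive Ps = Pb + 60 for each unit, where Pb is the price buyers pay.
Supply in terms of Pb becomes Qs = -660 + 6.5(Pb + 60) = -270 + 6.5Pb. Setting this equal to demand: 210 - Pb = -270 + 6.5Pb, so Pb = 64.
Sellers receive Ps = 64 + 60 = 124; Q' = 210 − 1·64 = 146.
Buyers' price falls by P* − Pb = 116 − 64 = 52; sellers' price rises by Ps − P* = 124 − 116 = 8.
So consumers capture 52/60 = 13/15 of each unit of subsidy.

Consumer share = 13/15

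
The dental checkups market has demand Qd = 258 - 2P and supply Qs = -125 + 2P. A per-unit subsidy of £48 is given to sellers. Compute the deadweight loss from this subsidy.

Pre-subsidy: 258 - 2P = -125 + 2P gives P* = 95.75, Q* = 66.5.
With the subsidy, sellers receive Ps = Pb + 48 for each unit, where Pb is the price buyers pay.
Supply in terms of Pb becomes Qs = -125 + 2(Pb + 48) = -29 + 2Pb. Setting this equal to demand: 258 - 2Pb = -29 + 2Pb, so Pb = 71.75.
Sellers receive Ps = 71.75 + 48 = 119.75; Q' = 258 − 2·71.75 = 114.5.
The subsidy expands output by 114.5 − 66.5 = 48 past the efficient level; on those units the gap between marginal cost and willingness to pay runs from 0 up to 48.
DWL = ½ × 48 × 48 = 1152.

Deadweight loss = £1152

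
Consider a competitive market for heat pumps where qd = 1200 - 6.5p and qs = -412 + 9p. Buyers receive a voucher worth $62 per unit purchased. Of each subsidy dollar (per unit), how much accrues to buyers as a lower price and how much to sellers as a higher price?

Buyers gain $36 per unit; sellers gain $26 per unit

Pre-subsidy: 1200 - 6.5p = -412 + 9p gives p* = 104, q* = 524.
With the rebate, buyers effectively pay pb = ps − 62, where ps is the price sellers receive.
Demand in terms of ps becomes qd = 1200 − 6.5(ps − 62) = 1603 - 6.5ps. Setting this equal to supply: 1603 - 6.5ps = -412 + 9ps, so ps = 130.
Buyers pay pb = 130 − 62 = 68; q' = -412 + 9·130 = 758.
Buyers' price falls by p* − pb = 104 − 68 = 36; sellers' price rises by ps − p* = 130 − 104 = 26.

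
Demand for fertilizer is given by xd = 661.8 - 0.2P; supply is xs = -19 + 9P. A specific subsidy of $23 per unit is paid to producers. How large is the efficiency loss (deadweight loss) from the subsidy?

Pre-subsidy: 661.8 - 0.2P = -19 + 9P gives P* = 74, x* = 647.
With the subsidy, sellers receive Ps = Pb + 23 for each unit, where Pb is the price buyers pay.
Supply in terms of Pb becomes xs = -19 + 9(Pb + 23) = 188 + 9Pb. Setting this equal to demand: 661.8 - 0.2Pb = 188 + 9Pb, so Pb = 51.5.
Sellers receive Ps = 51.5 + 23 = 74.5; x' = 661.8 − 0.2·51.5 = 651.5.
The subsidy expands output by 651.5 − 647 = 4.5 past the efficient level; on those units the gap between marginal cost and willingness to pay runs from 0 up to 23.
DWL = ½ × 23 × 4.5 = 51.75.

Deadweight loss = $51.75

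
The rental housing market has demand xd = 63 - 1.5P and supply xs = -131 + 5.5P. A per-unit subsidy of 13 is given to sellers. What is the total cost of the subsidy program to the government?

Pre-subsidy: 63 - 1.5P = -131 + 5.5P gives P* = 194/7, x* = 150/7.
With the subsidy, sellers receive Ps = Pb + 13 for each unit, where Pb is the price buyers pay.
Supply in terms of Pb becomes xs = -131 + 5.5(Pb + 13) = -59.5 + 5.5Pb. Setting this equal to demand: 63 - 1.5Pb = -59.5 + 5.5Pb, so Pb = 17.5.
Sellers receive Ps = 17.5 + 13 = 30.5; x' = 63 − 1.5·17.5 = 36.75.
Government outlay = subsidy × quantity = 13 × 36.75 = 477.75.

Government cost = 477.75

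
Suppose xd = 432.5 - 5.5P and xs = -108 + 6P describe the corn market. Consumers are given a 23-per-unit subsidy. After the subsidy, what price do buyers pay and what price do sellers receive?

Pre-subsidy: 432.5 - 5.5P = -108 + 6P gives P* = 47, x* = 174.
With the rebate, buyers effectively pay Pb = Ps − 23, where Ps is the price sellers receive.
Demand in terms of Ps becomes xd = 432.5 − 5.5(Ps − 23) = 559 - 5.5Ps. Setting this equal to supply: 559 - 5.5Ps = -108 + 6Ps, so Ps = 58.
Buyers pay Pb = 58 − 23 = 35; x' = -108 + 6·58 = 240.

Buyers pay 35; sellers receive 58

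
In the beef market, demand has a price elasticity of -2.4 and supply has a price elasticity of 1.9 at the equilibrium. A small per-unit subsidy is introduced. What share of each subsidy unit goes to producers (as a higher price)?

For a small subsidy around the equilibrium, the benefit split depends on the relative slopes, which at a point are proportional to the elasticities.
Buyer share = εs/(εs + |εd|) = 1.9/(1.9 + 2.4) = 19/43; seller share = |εd|/(εs + |εd|) = 24/43.
So producers capture 24/43 of the subsidy.

Producer share = 24/43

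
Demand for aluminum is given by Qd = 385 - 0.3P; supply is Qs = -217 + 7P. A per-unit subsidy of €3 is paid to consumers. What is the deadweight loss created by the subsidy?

Pre-subsidy: 385 - 0.3P = -217 + 7P gives P* = 6020/73, Q* = 26299/73.
With the rebate, buyers effectively pay Pb = Ps − 3, where Ps is the price sellers receive.
Demand in terms of Ps becomes Qd = 385 − 0.3(Ps − 3) = 385.9 - 0.3Ps. Setting this equal to supply: 385.9 - 0.3Ps = -217 + 7Ps, so Ps = 6029/73.
Buyers pay Pb = 6029/73 − 3 = 5810/73; Q' = -217 + 7·(6029/73) = 26362/73.
The subsidy expands output by 26362/73 − 26299/73 = 63/73 past the efficient level; on those units the gap between marginal cost and willingness to pay runs from 0 up to 3.
DWL = ½ × 3 × 63/73 = 189/146.

Deadweight loss = 189/146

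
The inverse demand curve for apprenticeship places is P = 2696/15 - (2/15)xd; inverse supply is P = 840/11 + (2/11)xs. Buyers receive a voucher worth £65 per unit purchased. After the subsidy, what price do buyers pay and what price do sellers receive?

Pre-subsidy: 2696/15 - (2/15)x = 840/11 + (2/11)x gives x* = 328 and P* = 136.
With the rebate, buyers effectively pay Pb = Ps − 65, where Ps is the price sellers receive.
On the curves, Pb = 2696/15 - (2/15)x and Ps = 840/11 + (2/11)x; the wedge Ps − Pb = 65 gives 840/11 + (2/11)x − (2696/15 - (2/15)x) = 65, so x' = 534.25.
Then Pb = 2696/15 − (2/15)·534.25 = 108.5 and Ps = 840/11 + (2/11)·534.25 = 173.5.

Buyers pay £108.5; sellers receive £173.5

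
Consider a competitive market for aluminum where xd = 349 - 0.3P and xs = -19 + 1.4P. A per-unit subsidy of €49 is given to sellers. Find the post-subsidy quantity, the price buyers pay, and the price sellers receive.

x' = 25174/85; buyers pay 2994/17; sellers receive 3827/17

Pre-subsidy: 349 - 0.3P = -19 + 1.4P gives P* = 3680/17, x* = 4829/17.
With the subsidy, sellers receive Ps = Pb + 49 for each unit, where Pb is the price buyers pay.
Supply in terms of Pb becomes xs = -19 + 1.4(Pb + 49) = 49.6 + 1.4Pb. Setting this equal to demand: 349 - 0.3Pb = 49.6 + 1.4Pb, so Pb = 2994/17.
Sellers receive Ps = 2994/17 + 49 = 3827/17; x' = 349 − 0.3·(2994/17) = 25174/85.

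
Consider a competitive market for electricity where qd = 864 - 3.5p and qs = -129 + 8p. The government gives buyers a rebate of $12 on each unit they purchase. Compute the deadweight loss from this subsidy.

Deadweight loss = 4032/23

Pre-subsidy: 864 - 3.5p = -129 + 8p gives p* = 1986/23, q* = 12921/23.
With the rebate, buyers effectively pay pb = ps − 12, where ps is the price sellers receive.
Demand in terms of ps becomes qd = 864 − 3.5(ps − 12) = 906 - 3.5ps. Setting this equal to supply: 906 - 3.5ps = -129 + 8ps, so ps = 90.
Buyers pay pb = 90 − 12 = 78; q' = -129 + 8·90 = 591.
The subsidy expands output by 591 − 12921/23 = 672/23 past the efficient level; on those units the gap between marginal cost and willingness to pay runs from 0 up to 12.
DWL = ½ × 12 × 672/23 = 4032/23.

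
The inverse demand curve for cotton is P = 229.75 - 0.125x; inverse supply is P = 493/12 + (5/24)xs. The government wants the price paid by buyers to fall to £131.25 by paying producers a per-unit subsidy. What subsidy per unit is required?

Required subsidy s = £74 per unit

At a buyer price of 131.25, quantity demanded is 1838 − 8·131.25 = 788.
Sellers supply 788 only when they receive Ps = 493/12 + (5/24)·788 = 205.25.
s = Ps − Pb = 205.25 − 131.25 = 74.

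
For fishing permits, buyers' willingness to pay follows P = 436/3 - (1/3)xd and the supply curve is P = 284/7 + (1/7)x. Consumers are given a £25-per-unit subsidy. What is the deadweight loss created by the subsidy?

Deadweight loss = £656.25

Pre-subsidy: 436/3 - (1/3)x = 284/7 + (1/7)x gives x* = 220 and P* = 72.
With the rebate, buyers effectively pay Pb = Ps − 25, where Ps is the price sellers receive.
On the curves, Pb = 436/3 - (1/3)x and Ps = 284/7 + (1/7)x; the wedge Ps − Pb = 25 gives 284/7 + (1/7)x − (436/3 - (1/3)x) = 25, so x' = 272.5.
Then Pb = 436/3 − (1/3)·272.5 = 54.5 and Ps = 284/7 + (1/7)·272.5 = 79.5.
The subsidy expands output by 272.5 − 220 = 52.5 past the efficient level; on those units the gap between marginal cost and willingness to pay runs from 0 up to 25.
DWL = ½ × 25 × 52.5 = 656.25.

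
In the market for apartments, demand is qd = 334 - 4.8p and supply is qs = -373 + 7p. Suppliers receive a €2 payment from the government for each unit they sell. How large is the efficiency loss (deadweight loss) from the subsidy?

Deadweight loss = 336/59

Pre-subsidy: 334 - 4.8p = -373 + 7p gives p* = 3535/59, q* = 2738/59.
With the subsidy, sellers receive ps = pb + 2 for each unit, where pb is the price buyers pay.
Supply in terms of pb becomes qs = -373 + 7(pb + 2) = -359 + 7pb. Setting this equal to demand: 334 - 4.8pb = -359 + 7pb, so pb = 3465/59.
Sellers receive ps = 3465/59 + 2 = 3583/59; q' = 334 − 4.8·(3465/59) = 3074/59.
The subsidy expands output by 3074/59 − 2738/59 = 336/59 past the efficient level; on those units the gap between marginal cost and willingness to pay runs from 0 up to 2.
DWL = ½ × 2 × 336/59 = 336/59.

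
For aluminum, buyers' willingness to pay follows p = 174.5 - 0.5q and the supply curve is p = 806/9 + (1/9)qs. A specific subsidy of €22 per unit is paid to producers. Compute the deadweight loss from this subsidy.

Pre-subsidy: 174.5 - 0.5q = 806/9 + (1/9)q gives q* = 139 and p* = 105.
With the subsidy, sellers receive ps = pb + 22 for each unit, where pb is the price buyers pay.
On the curves, pb = 174.5 - 0.5q and ps = 806/9 + (1/9)q; the wedge ps − pb = 22 gives 806/9 + (1/9)q − (174.5 - 0.5q) = 22, so q' = 175.
Then pb = 174.5 − 0.5·175 = 87 and ps = 806/9 + (1/9)·175 = 109.
The subsidy expands output by 175 − 139 = 36 past the efficient level; on those units the gap between marginal cost and willingness to pay runs from 0 up to 22.
DWL = ½ × 22 × 36 = 396.

Deadweight loss = €396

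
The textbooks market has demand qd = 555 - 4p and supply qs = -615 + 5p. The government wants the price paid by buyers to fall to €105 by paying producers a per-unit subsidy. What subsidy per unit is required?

At a buyer price of 105, quantity demanded is 555 − 4·105 = 135.
Sellers supply 135 only when they receive ps with -615 + 5·ps = 135, i.e. ps = 150.
s = ps − pb = 150 − 105 = 45.

Required subsidy s = €45 per unit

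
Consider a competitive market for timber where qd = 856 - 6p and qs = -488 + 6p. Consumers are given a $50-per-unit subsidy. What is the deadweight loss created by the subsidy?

Deadweight loss = $3750

Pre-subsidy: 856 - 6p = -488 + 6p gives p* = 112, q* = 184.
With the rebate, buyers effectively pay pb = ps − 50, where ps is the price sellers receive.
Demand in terms of ps becomes qd = 856 − 6(ps − 50) = 1156 - 6ps. Setting this equal to supply: 1156 - 6ps = -488 + 6ps, so ps = 137.
Buyers pay pb = 137 − 50 = 87; q' = -488 + 6·137 = 334.
The subsidy expands output by 334 − 184 = 150 past the efficient level; on those units the gap between marginal cost and willingness to pay runs from 0 up to 50.
DWL = ½ × 50 × 150 = 3750.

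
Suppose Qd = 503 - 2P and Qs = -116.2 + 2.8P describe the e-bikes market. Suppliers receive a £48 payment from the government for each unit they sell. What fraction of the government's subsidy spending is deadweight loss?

Pre-subsidy: 503 - 2P = -116.2 + 2.8P gives P* = 129, Q* = 245.
With the subsidy, sellers receive Ps = Pb + 48 for each unit, where Pb is the price buyers pay.
Supply in terms of Pb becomes Qs = -116.2 + 2.8(Pb + 48) = 18.2 + 2.8Pb. Setting this equal to demand: 503 - 2Pb = 18.2 + 2.8Pb, so Pb = 101.
Sellers receive Ps = 101 + 48 = 149; Q' = 503 − 2·101 = 301.
ΔCS = ½(245 + 301)(129 − 101) = 7644; ΔPS = ½(245 + 301)(149 − 129) = 5460.
Government spending = 48 × 301 = 14448.
DWL = ½ × 48 × (301 − 245) = 1344; fraction = 1344 / 14448 = 4/43.

DWL / government spending = 4/43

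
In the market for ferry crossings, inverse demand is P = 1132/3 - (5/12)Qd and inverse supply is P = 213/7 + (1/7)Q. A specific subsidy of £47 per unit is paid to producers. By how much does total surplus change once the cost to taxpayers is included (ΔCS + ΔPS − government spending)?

Net change in total surplus = -£1974

Pre-subsidy: 1132/3 - (5/12)Q = 213/7 + (1/7)Q gives Q* = 620 and P* = 119.
With the subsidy, sellers receive Ps = Pb + 47 for each unit, where Pb is the price buyers pay.
On the curves, Pb = 1132/3 - (5/12)Q and Ps = 213/7 + (1/7)Q; the wedge Ps − Pb = 47 gives 213/7 + (1/7)Q − (1132/3 - (5/12)Q) = 47, so Q' = 704.
Then Pb = 1132/3 − (5/12)·704 = 84 and Ps = 213/7 + (1/7)·704 = 131.
ΔCS = ½(620 + 704)(119 − 84) = 23170; ΔPS = ½(620 + 704)(131 − 119) = 7944.
Government spending = 47 × 704 = 33088.
Net change = 23170 + 7944 − 33088 = -1974. The loss equals the DWL triangle ½·47·84.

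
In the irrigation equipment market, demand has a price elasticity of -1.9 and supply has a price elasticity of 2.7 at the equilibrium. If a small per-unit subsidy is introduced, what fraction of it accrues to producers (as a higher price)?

For a small subsidy around the equilibrium, the benefit split depends on the relative slopes, which at a point are proportional to the elasticities.
Buyer share = εs/(εs + |εd|) = 2.7/(2.7 + 1.9) = 27/46; seller share = |εd|/(εs + |εd|) = 19/46.
So producers capture 19/46 of the subsidy.

Producer share = 19/46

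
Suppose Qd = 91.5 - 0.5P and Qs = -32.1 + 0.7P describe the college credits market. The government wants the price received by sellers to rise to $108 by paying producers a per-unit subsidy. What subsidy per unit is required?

At a seller price of 108, quantity supplied is -32.1 + 0.7·108 = 43.5.
Buyers absorb 43.5 only when they pay Pb with 91.5 − 0.5·Pb = 43.5, i.e. Pb = 96.
s = Ps − Pb = 108 − 96 = 12.

Required subsidy s = $12 per unit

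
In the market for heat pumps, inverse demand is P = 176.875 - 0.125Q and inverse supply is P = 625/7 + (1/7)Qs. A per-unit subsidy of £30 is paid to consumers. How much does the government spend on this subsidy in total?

Pre-subsidy: 176.875 - 0.125Q = 625/7 + (1/7)Q gives Q* = 327 and P* = 136.
With the rebate, buyers effectively pay Pb = Ps − 30, where Ps is the price sellers receive.
On the curves, Pb = 176.875 - 0.125Q and Ps = 625/7 + (1/7)Q; the wedge Ps − Pb = 30 gives 625/7 + (1/7)Q − (176.875 - 0.125Q) = 30, so Q' = 439.
Then Pb = 176.875 − 0.125·439 = 122 and Ps = 625/7 + (1/7)·439 = 152.
Government outlay = subsidy × quantity = 30 × 439 = 13170.

Government cost = £13170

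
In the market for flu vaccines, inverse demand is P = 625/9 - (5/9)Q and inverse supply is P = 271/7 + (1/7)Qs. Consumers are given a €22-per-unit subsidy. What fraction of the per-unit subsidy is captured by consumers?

Consumer share = 35/44

Pre-subsidy: 625/9 - (5/9)Q = 271/7 + (1/7)Q gives Q* = 44 and P* = 45.
With the rebate, buyers effectively pay Pb = Ps − 22, where Ps is the price sellers receive.
On the curves, Pb = 625/9 - (5/9)Q and Ps = 271/7 + (1/7)Q; the wedge Ps − Pb = 22 gives 271/7 + (1/7)Q − (625/9 - (5/9)Q) = 22, so Q' = 75.5.
Then Pb = 625/9 − (5/9)·75.5 = 27.5 and Ps = 271/7 + (1/7)·75.5 = 49.5.
Buyers' price falls by P* − Pb = 45 − 27.5 = 17.5; sellers' price rises by Ps − P* = 49.5 − 45 = 4.5.
So consumers capture 17.5/22 = 35/44 of each unit of subsidy.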